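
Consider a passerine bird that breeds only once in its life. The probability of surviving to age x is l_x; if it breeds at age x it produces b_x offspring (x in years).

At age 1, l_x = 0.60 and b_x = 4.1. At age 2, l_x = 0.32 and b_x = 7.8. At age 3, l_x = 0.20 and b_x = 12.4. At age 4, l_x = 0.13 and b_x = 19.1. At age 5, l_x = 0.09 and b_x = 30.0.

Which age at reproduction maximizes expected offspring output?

5

Expected offspring if breeding at age x = l_x × b_x:
  age 1: 0.60 × 4.1 = 2.460
  age 2: 0.32 × 7.8 = 2.496
  age 3: 0.20 × 12.4 = 2.480
  age 4: 0.13 × 19.1 = 2.483
  age 5: 0.09 × 30.0 = 2.700
Maximum at age 5 (2.700).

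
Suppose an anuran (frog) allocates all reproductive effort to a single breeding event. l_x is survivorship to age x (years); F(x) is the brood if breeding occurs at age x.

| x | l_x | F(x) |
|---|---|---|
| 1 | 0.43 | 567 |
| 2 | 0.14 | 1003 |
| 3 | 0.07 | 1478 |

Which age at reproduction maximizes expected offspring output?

1

Expected offspring if breeding at age x = l_x × F(x):
  age 1: 0.43 × 567 = 243.810
  age 2: 0.14 × 1003 = 140.420
  age 3: 0.07 × 1478 = 103.460
Maximum at age 1 (243.810).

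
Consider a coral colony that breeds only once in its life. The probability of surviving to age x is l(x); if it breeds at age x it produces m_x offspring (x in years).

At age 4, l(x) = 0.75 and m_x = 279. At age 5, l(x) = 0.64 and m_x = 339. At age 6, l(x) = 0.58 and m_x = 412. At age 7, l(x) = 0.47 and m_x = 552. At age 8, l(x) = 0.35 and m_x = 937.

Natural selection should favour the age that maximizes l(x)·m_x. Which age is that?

Expected offspring if breeding at age x = l(x) × m_x:
  age 4: 0.75 × 279 = 209.250
  age 5: 0.64 × 339 = 216.960
  age 6: 0.58 × 412 = 238.960
  age 7: 0.47 × 552 = 259.440
  age 8: 0.35 × 937 = 327.950
Maximum at age 8 (327.950).

8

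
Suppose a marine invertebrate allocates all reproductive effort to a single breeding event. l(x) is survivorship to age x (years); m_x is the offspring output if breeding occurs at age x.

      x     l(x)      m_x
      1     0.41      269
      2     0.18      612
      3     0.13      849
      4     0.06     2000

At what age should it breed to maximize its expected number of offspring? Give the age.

4

Expected offspring if breeding at age x = l(x) × m_x:
  age 1: 0.41 × 269 = 110.290
  age 2: 0.18 × 612 = 110.160
  age 3: 0.13 × 849 = 110.370
  age 4: 0.06 × 2000 = 120.000
Maximum at age 4 (120.000).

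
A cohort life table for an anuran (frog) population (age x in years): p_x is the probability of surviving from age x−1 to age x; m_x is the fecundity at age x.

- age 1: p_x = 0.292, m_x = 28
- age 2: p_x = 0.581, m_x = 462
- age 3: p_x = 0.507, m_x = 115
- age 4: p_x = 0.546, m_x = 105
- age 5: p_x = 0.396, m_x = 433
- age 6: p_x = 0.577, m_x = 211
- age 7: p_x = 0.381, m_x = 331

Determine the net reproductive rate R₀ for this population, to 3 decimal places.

113.048

Survivorship from birth: l_x = p_1·p_2·…·p_x.
  l_1 = 0.29200
  l_2 = 0.16965
  l_3 = 0.08601
  l_4 = 0.04696
  l_5 = 0.01860
  l_6 = 0.01073
  l_7 = 0.00409
R₀ = Σ l_x m_x:
  age 1: 0.29200 × 28 = 8.1760
  age 2: 0.16965 × 462 = 78.3783
  age 3: 0.08601 × 115 = 9.8911
  age 4: 0.04696 × 105 = 4.9308
  age 5: 0.01860 × 433 = 8.0538
  age 6: 0.01073 × 211 = 2.2640
  age 7: 0.00409 × 331 = 1.3538
R₀ = 8.1760 + 78.3783 + 9.8911 + 4.9308 + 8.0538 + 2.2640 + 1.3538 = 113.0479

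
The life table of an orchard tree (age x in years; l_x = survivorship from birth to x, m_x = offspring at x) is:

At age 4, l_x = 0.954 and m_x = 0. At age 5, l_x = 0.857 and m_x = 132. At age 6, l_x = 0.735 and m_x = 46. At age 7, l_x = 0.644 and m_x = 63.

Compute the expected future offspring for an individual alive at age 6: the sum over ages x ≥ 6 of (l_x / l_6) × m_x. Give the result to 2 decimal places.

l_6 = 0.735. Conditional survival from age 6 to x is l_x / l_6.
  x=6: (0.735/0.735) × 46 = 46.0000
  x=7: (0.644/0.735) × 63 = 55.2000
Sum = 46.0000 + 55.2000 = 101.2000

101.20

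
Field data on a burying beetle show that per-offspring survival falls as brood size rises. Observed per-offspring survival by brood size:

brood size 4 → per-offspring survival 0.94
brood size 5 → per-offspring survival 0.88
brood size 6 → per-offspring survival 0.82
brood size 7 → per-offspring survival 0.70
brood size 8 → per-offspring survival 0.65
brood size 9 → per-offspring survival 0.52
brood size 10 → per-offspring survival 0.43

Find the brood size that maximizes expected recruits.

Expected recruits = c × s(c):
  c=4: 4 × 0.94 = 3.760
  c=5: 5 × 0.88 = 4.400
  c=6: 6 × 0.82 = 4.920
  c=7: 7 × 0.70 = 4.900
  c=8: 8 × 0.65 = 5.200
  c=9: 9 × 0.52 = 4.680
  c=10: 10 × 0.43 = 4.300
Maximum at c = 8 (5.200 recruits).

8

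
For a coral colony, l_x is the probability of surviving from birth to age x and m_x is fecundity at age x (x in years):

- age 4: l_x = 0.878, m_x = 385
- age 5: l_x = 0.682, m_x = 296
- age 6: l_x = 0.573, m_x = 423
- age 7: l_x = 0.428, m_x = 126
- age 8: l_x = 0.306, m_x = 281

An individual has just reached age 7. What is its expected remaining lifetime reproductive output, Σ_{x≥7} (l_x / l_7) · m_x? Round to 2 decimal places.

l_7 = 0.428. Conditional survival from age 7 to x is l_x / l_7.
  x=7: (0.428/0.428) × 126 = 126.0000
  x=8: (0.306/0.428) × 281 = 200.9019
Sum = 126.0000 + 200.9019 = 326.9019

326.90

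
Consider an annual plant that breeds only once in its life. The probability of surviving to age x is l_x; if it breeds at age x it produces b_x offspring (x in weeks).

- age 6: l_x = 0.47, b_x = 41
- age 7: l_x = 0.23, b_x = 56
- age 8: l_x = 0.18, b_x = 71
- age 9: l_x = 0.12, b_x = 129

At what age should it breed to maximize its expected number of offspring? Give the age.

6

Expected offspring if breeding at age x = l_x × b_x:
  age 6: 0.47 × 41 = 19.270
  age 7: 0.23 × 56 = 12.880
  age 8: 0.18 × 71 = 12.780
  age 9: 0.12 × 129 = 15.480
Maximum at age 6 (19.270).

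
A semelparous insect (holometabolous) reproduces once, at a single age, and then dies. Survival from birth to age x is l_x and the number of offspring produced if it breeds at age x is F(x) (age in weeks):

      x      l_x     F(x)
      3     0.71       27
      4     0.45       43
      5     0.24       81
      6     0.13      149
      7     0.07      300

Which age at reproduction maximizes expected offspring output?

7

Expected offspring if breeding at age x = l_x × F(x):
  age 3: 0.71 × 27 = 19.170
  age 4: 0.45 × 43 = 19.350
  age 5: 0.24 × 81 = 19.440
  age 6: 0.13 × 149 = 19.370
  age 7: 0.07 × 300 = 21.000
Maximum at age 7 (21.000).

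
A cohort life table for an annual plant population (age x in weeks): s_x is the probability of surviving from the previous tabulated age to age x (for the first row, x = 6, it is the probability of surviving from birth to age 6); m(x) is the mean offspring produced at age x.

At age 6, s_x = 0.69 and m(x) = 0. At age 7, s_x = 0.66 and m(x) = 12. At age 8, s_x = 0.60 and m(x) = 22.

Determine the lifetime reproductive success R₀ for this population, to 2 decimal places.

11.48

Survivorship from birth: l_x = s_6·s_7·…·s_x.
  l_6 = 0.69000
  l_7 = 0.45540
  l_8 = 0.27324
R₀ = Σ l_x m(x):
  age 6: 0.69000 × 0 = 0.0000
  age 7: 0.45540 × 12 = 5.4648
  age 8: 0.27324 × 22 = 6.0113
R₀ = 0.0000 + 5.4648 + 6.0113 = 11.4761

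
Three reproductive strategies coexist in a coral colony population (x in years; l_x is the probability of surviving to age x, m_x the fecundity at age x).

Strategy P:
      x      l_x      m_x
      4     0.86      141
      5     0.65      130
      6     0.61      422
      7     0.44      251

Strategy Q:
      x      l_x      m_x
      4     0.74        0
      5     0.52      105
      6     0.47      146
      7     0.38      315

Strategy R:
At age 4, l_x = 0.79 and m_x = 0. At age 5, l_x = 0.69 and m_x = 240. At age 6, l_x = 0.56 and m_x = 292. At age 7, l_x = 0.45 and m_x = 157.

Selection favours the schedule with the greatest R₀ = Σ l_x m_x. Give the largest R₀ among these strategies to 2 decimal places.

573.62

Strategy P: R₀ = 0.86×141 + 0.65×130 + 0.61×422 + 0.44×251 = 573.6200
Strategy Q: R₀ = 0.74×0 + 0.52×105 + 0.47×146 + 0.38×315 = 242.9200
Strategy R: R₀ = 0.79×0 + 0.69×240 + 0.56×292 + 0.45×157 = 399.7700
Highest R₀: strategy P with 573.6200.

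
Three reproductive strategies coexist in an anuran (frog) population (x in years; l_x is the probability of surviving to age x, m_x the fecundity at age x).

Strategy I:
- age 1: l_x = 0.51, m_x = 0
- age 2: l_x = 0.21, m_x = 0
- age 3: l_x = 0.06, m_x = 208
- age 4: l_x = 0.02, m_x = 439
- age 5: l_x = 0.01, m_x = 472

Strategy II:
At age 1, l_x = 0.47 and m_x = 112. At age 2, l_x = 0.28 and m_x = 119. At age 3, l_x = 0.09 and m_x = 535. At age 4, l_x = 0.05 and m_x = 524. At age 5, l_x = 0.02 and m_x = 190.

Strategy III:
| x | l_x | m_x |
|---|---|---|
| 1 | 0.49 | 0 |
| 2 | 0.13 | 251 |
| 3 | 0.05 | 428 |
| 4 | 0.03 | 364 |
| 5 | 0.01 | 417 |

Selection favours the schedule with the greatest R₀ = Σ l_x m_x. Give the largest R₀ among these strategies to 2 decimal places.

164.11

Strategy I: R₀ = 0.51×0 + 0.21×0 + 0.06×208 + 0.02×439 + 0.01×472 = 25.9800
Strategy II: R₀ = 0.47×112 + 0.28×119 + 0.09×535 + 0.05×524 + 0.02×190 = 164.1100
Strategy III: R₀ = 0.49×0 + 0.13×251 + 0.05×428 + 0.03×364 + 0.01×417 = 69.1200
Highest R₀: strategy II with 164.1100.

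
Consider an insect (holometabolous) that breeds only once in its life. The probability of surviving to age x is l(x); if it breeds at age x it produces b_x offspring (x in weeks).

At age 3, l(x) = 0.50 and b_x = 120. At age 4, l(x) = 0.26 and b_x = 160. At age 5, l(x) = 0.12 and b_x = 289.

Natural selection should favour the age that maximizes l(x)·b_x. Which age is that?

3

Expected offspring if breeding at age x = l(x) × b_x:
  age 3: 0.50 × 120 = 60.000
  age 4: 0.26 × 160 = 41.600
  age 5: 0.12 × 289 = 34.680
Maximum at age 3 (60.000).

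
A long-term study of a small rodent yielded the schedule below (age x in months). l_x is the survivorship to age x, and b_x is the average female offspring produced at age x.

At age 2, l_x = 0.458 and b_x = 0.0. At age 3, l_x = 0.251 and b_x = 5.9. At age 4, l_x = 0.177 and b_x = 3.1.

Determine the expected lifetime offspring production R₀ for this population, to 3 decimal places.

R₀ = Σ l_x b_x:
  age 2: 0.458 × 0.0 = 0.0000
  age 3: 0.251 × 5.9 = 1.4809
  age 4: 0.177 × 3.1 = 0.5487
R₀ = 0.0000 + 1.4809 + 0.5487 = 2.0296

2.030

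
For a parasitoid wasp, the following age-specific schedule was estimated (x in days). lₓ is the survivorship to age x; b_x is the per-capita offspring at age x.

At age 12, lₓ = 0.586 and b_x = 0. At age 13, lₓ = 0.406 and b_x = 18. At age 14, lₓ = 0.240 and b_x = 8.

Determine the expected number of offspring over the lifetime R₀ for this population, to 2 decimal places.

9.23

R₀ = Σ lₓ b_x:
  age 12: 0.586 × 0 = 0.0000
  age 13: 0.406 × 18 = 7.3080
  age 14: 0.240 × 8 = 1.9200
R₀ = 0.0000 + 7.3080 + 1.9200 = 9.2280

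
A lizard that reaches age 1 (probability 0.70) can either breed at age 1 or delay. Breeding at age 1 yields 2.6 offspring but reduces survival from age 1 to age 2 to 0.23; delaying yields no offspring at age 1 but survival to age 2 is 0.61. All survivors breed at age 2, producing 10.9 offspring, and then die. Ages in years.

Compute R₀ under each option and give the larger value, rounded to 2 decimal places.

breed at age 1: R₀ = 0.70 × (2.6 + 0.23 × 10.9) = 0.70 × 5.1070 = 3.5749
delay to age 2: R₀ = 0.70 × (0.61 × 10.9) = 0.70 × 6.6490 = 4.6543
Higher: delay to age 2 (4.6543).

4.65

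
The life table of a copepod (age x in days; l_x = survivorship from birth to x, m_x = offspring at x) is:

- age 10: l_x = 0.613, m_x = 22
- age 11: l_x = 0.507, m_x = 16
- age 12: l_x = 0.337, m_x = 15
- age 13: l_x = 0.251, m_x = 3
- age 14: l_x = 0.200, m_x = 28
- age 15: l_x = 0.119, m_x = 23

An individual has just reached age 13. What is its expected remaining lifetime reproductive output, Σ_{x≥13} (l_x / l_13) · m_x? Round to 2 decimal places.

l_13 = 0.251. Conditional survival from age 13 to x is l_x / l_13.
  x=13: (0.251/0.251) × 3 = 3.0000
  x=14: (0.200/0.251) × 28 = 22.3108
  x=15: (0.119/0.251) × 23 = 10.9044
Sum = 3.0000 + 22.3108 + 10.9044 = 36.2151

36.22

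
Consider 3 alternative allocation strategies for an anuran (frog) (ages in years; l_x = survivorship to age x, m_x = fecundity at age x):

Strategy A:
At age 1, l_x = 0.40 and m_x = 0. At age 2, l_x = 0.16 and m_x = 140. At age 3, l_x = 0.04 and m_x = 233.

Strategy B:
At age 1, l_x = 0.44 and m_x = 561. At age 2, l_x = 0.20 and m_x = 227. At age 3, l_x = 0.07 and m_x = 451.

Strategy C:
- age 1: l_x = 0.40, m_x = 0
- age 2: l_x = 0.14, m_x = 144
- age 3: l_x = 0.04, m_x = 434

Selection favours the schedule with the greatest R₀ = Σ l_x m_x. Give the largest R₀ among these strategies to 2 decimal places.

Strategy A: R₀ = 0.40×0 + 0.16×140 + 0.04×233 = 31.7200
Strategy B: R₀ = 0.44×561 + 0.20×227 + 0.07×451 = 323.8100
Strategy C: R₀ = 0.40×0 + 0.14×144 + 0.04×434 = 37.5200
Highest R₀: strategy B with 323.8100.

323.81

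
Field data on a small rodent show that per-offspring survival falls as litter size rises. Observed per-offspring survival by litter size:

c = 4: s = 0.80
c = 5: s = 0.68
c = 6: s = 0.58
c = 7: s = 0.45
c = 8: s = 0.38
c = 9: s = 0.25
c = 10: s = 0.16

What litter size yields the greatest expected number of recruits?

6

Expected recruits = c × s(c):
  c=4: 4 × 0.80 = 3.200
  c=5: 5 × 0.68 = 3.400
  c=6: 6 × 0.58 = 3.480
  c=7: 7 × 0.45 = 3.150
  c=8: 8 × 0.38 = 3.040
  c=9: 9 × 0.25 = 2.250
  c=10: 10 × 0.16 = 1.600
Maximum at c = 6 (3.480 recruits).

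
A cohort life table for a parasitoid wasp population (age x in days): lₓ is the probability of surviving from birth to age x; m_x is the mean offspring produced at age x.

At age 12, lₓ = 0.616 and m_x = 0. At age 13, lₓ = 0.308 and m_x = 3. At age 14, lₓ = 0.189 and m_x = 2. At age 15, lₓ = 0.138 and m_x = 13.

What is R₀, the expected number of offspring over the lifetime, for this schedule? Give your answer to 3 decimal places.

R₀ = Σ lₓ m_x:
  age 12: 0.616 × 0 = 0.0000
  age 13: 0.308 × 3 = 0.9240
  age 14: 0.189 × 2 = 0.3780
  age 15: 0.138 × 13 = 1.7940
R₀ = 0.0000 + 0.9240 + 0.3780 + 1.7940 = 3.0960

3.096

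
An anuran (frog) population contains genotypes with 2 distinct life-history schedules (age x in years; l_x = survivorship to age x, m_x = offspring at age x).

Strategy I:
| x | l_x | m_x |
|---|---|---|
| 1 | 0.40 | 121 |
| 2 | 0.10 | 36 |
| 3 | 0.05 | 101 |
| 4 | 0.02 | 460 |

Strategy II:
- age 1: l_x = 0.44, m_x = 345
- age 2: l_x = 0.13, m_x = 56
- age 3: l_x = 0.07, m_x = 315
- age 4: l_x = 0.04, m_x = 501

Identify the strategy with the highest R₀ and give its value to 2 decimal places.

Strategy I: R₀ = 0.40×121 + 0.10×36 + 0.05×101 + 0.02×460 = 66.2500
Strategy II: R₀ = 0.44×345 + 0.13×56 + 0.07×315 + 0.04×501 = 201.1700
Highest R₀: strategy II with 201.1700.

201.17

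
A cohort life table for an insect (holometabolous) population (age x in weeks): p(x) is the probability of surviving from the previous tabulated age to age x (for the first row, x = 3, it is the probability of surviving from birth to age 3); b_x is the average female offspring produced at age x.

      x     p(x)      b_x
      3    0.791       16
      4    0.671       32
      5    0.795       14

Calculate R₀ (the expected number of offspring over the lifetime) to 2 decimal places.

35.55

Survivorship from birth: l_x = p_3·p_4·…·p_x.
  l_3 = 0.79100
  l_4 = 0.53076
  l_5 = 0.42195
R₀ = Σ l_x b_x:
  age 3: 0.79100 × 16 = 12.6560
  age 4: 0.53076 × 32 = 16.9843
  age 5: 0.42195 × 14 = 5.9073
R₀ = 12.6560 + 16.9843 + 5.9073 = 35.5476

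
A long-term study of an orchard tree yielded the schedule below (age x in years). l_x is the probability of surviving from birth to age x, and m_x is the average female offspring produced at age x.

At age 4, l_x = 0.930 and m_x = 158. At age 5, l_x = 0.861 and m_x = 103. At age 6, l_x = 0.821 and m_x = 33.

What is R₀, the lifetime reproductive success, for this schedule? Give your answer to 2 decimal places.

R₀ = Σ l_x m_x:
  age 4: 0.930 × 158 = 146.9400
  age 5: 0.861 × 103 = 88.6830
  age 6: 0.821 × 33 = 27.0930
R₀ = 146.9400 + 88.6830 + 27.0930 = 262.7160

262.72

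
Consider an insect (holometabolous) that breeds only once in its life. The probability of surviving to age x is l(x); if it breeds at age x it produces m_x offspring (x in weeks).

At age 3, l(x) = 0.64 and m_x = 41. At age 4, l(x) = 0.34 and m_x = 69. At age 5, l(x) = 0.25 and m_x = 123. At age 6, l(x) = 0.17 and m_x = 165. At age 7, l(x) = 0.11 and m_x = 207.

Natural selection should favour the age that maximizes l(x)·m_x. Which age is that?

Expected offspring if breeding at age x = l(x) × m_x:
  age 3: 0.64 × 41 = 26.240
  age 4: 0.34 × 69 = 23.460
  age 5: 0.25 × 123 = 30.750
  age 6: 0.17 × 165 = 28.050
  age 7: 0.11 × 207 = 22.770
Maximum at age 5 (30.750).

5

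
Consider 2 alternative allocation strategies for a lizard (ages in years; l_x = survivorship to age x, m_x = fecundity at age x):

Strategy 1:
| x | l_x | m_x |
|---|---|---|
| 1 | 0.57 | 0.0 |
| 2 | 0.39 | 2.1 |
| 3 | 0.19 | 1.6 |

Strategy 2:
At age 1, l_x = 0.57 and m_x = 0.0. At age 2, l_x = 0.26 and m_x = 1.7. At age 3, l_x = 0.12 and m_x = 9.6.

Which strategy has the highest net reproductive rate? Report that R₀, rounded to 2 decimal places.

Strategy 1: R₀ = 0.57×0.0 + 0.39×2.1 + 0.19×1.6 = 1.1230
Strategy 2: R₀ = 0.57×0.0 + 0.26×1.7 + 0.12×9.6 = 1.5940
Highest R₀: strategy 2 with 1.5940.

1.59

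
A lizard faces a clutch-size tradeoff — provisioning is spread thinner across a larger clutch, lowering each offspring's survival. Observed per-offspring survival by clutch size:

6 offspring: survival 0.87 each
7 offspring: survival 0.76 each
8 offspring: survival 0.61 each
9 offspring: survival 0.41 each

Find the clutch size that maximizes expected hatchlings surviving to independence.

Expected hatchlings surviving to independence = c × s(c):
  c=6: 6 × 0.87 = 5.220
  c=7: 7 × 0.76 = 5.320
  c=8: 8 × 0.61 = 4.880
  c=9: 9 × 0.41 = 3.690
Maximum at c = 7 (5.320 hatchlings surviving to independence).

7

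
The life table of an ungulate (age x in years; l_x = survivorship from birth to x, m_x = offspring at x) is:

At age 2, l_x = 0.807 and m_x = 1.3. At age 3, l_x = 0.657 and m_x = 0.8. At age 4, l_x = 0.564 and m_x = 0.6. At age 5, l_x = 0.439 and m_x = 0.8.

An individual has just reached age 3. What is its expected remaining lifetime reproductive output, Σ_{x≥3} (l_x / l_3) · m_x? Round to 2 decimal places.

l_3 = 0.657. Conditional survival from age 3 to x is l_x / l_3.
  x=3: (0.657/0.657) × 0.8 = 0.8000
  x=4: (0.564/0.657) × 0.6 = 0.5151
  x=5: (0.439/0.657) × 0.8 = 0.5346
Sum = 0.8000 + 0.5151 + 0.5346 = 1.8496

1.85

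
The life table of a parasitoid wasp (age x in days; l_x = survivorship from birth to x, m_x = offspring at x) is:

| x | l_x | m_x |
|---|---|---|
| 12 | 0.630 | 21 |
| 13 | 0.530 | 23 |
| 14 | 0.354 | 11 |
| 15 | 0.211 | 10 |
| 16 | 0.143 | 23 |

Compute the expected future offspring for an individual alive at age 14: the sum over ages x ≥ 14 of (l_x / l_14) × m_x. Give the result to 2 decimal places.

l_14 = 0.354. Conditional survival from age 14 to x is l_x / l_14.
  x=14: (0.354/0.354) × 11 = 11.0000
  x=15: (0.211/0.354) × 10 = 5.9605
  x=16: (0.143/0.354) × 23 = 9.2910
Sum = 11.0000 + 5.9605 + 9.2910 = 26.2514

26.25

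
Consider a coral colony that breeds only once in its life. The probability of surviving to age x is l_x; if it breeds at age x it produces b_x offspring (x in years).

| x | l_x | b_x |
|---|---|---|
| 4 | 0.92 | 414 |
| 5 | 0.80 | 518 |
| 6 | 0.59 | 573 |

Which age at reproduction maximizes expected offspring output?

5

Expected offspring if breeding at age x = l_x × b_x:
  age 4: 0.92 × 414 = 380.880
  age 5: 0.80 × 518 = 414.400
  age 6: 0.59 × 573 = 338.070
Maximum at age 5 (414.400).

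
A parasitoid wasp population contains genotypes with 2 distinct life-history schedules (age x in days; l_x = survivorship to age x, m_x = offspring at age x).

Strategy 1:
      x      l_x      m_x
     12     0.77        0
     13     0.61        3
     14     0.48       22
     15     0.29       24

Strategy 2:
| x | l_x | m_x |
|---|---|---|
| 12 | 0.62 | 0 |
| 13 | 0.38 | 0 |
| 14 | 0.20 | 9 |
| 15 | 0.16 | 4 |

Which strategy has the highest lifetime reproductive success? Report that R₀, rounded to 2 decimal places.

19.35

Strategy 1: R₀ = 0.77×0 + 0.61×3 + 0.48×22 + 0.29×24 = 19.3500
Strategy 2: R₀ = 0.62×0 + 0.38×0 + 0.20×9 + 0.16×4 = 2.4400
Highest R₀: strategy 1 with 19.3500.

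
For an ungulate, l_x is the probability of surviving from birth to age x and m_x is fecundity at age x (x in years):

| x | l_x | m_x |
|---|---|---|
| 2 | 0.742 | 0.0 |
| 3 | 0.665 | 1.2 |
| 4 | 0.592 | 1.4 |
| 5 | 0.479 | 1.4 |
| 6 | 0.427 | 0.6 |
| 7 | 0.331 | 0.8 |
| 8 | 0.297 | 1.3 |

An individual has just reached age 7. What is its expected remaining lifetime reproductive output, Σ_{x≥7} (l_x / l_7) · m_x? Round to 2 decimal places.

1.97

l_7 = 0.331. Conditional survival from age 7 to x is l_x / l_7.
  x=7: (0.331/0.331) × 0.8 = 0.8000
  x=8: (0.297/0.331) × 1.3 = 1.1665
Sum = 0.8000 + 1.1665 = 1.9665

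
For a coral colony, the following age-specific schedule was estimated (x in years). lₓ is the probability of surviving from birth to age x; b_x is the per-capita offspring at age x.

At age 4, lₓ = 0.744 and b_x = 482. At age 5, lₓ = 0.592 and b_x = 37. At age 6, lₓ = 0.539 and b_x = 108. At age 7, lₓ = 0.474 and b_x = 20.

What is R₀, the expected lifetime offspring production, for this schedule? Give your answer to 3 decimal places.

448.204

R₀ = Σ lₓ b_x:
  age 4: 0.744 × 482 = 358.6080
  age 5: 0.592 × 37 = 21.9040
  age 6: 0.539 × 108 = 58.2120
  age 7: 0.474 × 20 = 9.4800
R₀ = 358.6080 + 21.9040 + 58.2120 + 9.4800 = 448.2040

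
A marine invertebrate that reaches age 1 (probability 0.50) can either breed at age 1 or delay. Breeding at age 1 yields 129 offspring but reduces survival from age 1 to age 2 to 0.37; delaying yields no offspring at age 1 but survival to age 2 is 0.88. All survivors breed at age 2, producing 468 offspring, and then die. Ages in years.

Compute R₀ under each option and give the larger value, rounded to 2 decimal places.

205.92

breed at age 1: R₀ = 0.50 × (129 + 0.37 × 468) = 0.50 × 302.1600 = 151.0800
delay to age 2: R₀ = 0.50 × (0.88 × 468) = 0.50 × 411.8400 = 205.9200
Higher: delay to age 2 (205.9200).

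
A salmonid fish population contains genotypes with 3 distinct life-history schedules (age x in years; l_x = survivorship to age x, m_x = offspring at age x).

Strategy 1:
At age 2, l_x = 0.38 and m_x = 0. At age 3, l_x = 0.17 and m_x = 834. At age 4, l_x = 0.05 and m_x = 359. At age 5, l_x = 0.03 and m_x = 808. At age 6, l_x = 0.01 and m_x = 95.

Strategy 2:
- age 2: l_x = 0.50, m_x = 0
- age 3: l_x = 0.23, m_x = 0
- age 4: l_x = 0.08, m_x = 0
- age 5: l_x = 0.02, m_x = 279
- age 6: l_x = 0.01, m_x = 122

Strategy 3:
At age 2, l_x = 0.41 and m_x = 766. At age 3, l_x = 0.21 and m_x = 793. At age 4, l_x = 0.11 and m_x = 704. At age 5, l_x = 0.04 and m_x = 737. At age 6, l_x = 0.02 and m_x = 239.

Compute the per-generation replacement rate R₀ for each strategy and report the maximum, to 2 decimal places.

Strategy 1: R₀ = 0.38×0 + 0.17×834 + 0.05×359 + 0.03×808 + 0.01×95 = 184.9200
Strategy 2: R₀ = 0.50×0 + 0.23×0 + 0.08×0 + 0.02×279 + 0.01×122 = 6.8000
Strategy 3: R₀ = 0.41×766 + 0.21×793 + 0.11×704 + 0.04×737 + 0.02×239 = 592.2900
Highest R₀: strategy 3 with 592.2900.

592.29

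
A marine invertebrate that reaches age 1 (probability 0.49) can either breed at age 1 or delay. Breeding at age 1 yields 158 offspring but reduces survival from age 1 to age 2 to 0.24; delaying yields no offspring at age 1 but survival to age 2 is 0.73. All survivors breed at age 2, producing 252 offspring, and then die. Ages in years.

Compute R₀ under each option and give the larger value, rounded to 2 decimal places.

breed at age 1: R₀ = 0.49 × (158 + 0.24 × 252) = 0.49 × 218.4800 = 107.0552
delay to age 2: R₀ = 0.49 × (0.73 × 252) = 0.49 × 183.9600 = 90.1404
Higher: breed at age 1 (107.0552).

107.06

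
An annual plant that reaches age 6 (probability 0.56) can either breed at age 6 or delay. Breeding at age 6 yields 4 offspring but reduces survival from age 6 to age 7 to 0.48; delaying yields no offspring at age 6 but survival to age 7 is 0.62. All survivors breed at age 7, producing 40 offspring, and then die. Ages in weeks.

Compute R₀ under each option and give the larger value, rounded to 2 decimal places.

13.89

breed at age 6: R₀ = 0.56 × (4 + 0.48 × 40) = 0.56 × 23.2000 = 12.9920
delay to age 7: R₀ = 0.56 × (0.62 × 40) = 0.56 × 24.8000 = 13.8880
Higher: delay to age 7 (13.8880).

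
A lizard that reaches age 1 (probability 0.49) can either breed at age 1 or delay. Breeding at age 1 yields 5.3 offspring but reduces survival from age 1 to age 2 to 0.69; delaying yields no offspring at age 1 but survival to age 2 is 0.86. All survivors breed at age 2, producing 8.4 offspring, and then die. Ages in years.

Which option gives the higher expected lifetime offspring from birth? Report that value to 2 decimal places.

5.44

breed at age 1: R₀ = 0.49 × (5.3 + 0.69 × 8.4) = 0.49 × 11.0960 = 5.4370
delay to age 2: R₀ = 0.49 × (0.86 × 8.4) = 0.49 × 7.2240 = 3.5398
Higher: breed at age 1 (5.4370).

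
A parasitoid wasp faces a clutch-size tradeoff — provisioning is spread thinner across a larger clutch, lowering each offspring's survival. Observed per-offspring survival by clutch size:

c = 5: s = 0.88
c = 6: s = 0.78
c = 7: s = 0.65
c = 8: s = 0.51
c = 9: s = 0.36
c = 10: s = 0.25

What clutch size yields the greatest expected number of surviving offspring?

6

Expected surviving offspring = c × s(c):
  c=5: 5 × 0.88 = 4.400
  c=6: 6 × 0.78 = 4.680
  c=7: 7 × 0.65 = 4.550
  c=8: 8 × 0.51 = 4.080
  c=9: 9 × 0.36 = 3.240
  c=10: 10 × 0.25 = 2.500
Maximum at c = 6 (4.680 surviving offspring).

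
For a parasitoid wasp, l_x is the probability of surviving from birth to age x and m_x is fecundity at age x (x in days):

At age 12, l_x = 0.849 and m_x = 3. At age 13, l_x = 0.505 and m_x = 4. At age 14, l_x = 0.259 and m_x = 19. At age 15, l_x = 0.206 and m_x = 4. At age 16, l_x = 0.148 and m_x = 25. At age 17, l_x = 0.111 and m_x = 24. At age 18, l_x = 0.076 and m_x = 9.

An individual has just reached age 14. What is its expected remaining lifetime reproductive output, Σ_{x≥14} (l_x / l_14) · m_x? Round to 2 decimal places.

l_14 = 0.259. Conditional survival from age 14 to x is l_x / l_14.
  x=14: (0.259/0.259) × 19 = 19.0000
  x=15: (0.206/0.259) × 4 = 3.1815
  x=16: (0.148/0.259) × 25 = 14.2857
  x=17: (0.111/0.259) × 24 = 10.2857
  x=18: (0.076/0.259) × 9 = 2.6409
Sum = 19.0000 + 3.1815 + 14.2857 + 10.2857 + 2.6409 = 49.3938

49.39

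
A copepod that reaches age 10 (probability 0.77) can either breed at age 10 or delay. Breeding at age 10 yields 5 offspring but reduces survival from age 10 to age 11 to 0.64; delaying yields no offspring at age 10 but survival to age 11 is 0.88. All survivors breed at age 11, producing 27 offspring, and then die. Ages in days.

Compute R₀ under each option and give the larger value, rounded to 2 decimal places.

18.30

breed at age 10: R₀ = 0.77 × (5 + 0.64 × 27) = 0.77 × 22.2800 = 17.1556
delay to age 11: R₀ = 0.77 × (0.88 × 27) = 0.77 × 23.7600 = 18.2952
Higher: delay to age 11 (18.2952).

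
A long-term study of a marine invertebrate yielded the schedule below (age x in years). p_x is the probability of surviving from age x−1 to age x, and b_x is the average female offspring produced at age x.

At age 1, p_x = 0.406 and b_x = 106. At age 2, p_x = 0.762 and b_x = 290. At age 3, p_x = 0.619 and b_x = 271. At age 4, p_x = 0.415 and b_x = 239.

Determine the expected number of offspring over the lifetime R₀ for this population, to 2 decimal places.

203.64

Survivorship from birth: l_x = p_1·p_2·…·p_x.
  l_1 = 0.40600
  l_2 = 0.30937
  l_3 = 0.19150
  l_4 = 0.07947
R₀ = Σ l_x b_x:
  age 1: 0.40600 × 106 = 43.0360
  age 2: 0.30937 × 290 = 89.7173
  age 3: 0.19150 × 271 = 51.8965
  age 4: 0.07947 × 239 = 18.9933
R₀ = 43.0360 + 89.7173 + 51.8965 + 18.9933 = 203.6431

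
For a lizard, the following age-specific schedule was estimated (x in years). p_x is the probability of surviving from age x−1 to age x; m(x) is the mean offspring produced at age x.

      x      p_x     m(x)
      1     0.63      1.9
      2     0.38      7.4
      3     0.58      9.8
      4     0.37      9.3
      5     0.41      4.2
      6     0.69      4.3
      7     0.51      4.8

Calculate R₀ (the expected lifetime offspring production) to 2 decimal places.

Survivorship from birth: l_x = p_1·p_2·…·p_x.
  l_1 = 0.63000
  l_2 = 0.23940
  l_3 = 0.13885
  l_4 = 0.05138
  l_5 = 0.02106
  l_6 = 0.01453
  l_7 = 0.00741
R₀ = Σ l_x m(x):
  age 1: 0.63000 × 1.9 = 1.1970
  age 2: 0.23940 × 7.4 = 1.7716
  age 3: 0.13885 × 9.8 = 1.3607
  age 4: 0.05138 × 9.3 = 0.4778
  age 5: 0.02106 × 4.2 = 0.0885
  age 6: 0.01453 × 4.3 = 0.0625
  age 7: 0.00741 × 4.8 = 0.0356
R₀ = 1.1970 + 1.7716 + 1.3607 + 0.4778 + 0.0885 + 0.0625 + 0.0356 = 4.9936

4.99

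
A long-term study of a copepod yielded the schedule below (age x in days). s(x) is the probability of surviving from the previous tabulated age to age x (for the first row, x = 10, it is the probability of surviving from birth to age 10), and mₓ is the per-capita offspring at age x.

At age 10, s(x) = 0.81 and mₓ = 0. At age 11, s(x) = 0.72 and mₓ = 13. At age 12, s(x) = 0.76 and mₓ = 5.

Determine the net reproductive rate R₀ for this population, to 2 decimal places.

9.80

Survivorship from birth: l_x = s_10·s_11·…·s_x.
  l_10 = 0.81000
  l_11 = 0.58320
  l_12 = 0.44323
R₀ = Σ l_x mₓ:
  age 10: 0.81000 × 0 = 0.0000
  age 11: 0.58320 × 13 = 7.5816
  age 12: 0.44323 × 5 = 2.2161
R₀ = 0.0000 + 7.5816 + 2.2161 = 9.7978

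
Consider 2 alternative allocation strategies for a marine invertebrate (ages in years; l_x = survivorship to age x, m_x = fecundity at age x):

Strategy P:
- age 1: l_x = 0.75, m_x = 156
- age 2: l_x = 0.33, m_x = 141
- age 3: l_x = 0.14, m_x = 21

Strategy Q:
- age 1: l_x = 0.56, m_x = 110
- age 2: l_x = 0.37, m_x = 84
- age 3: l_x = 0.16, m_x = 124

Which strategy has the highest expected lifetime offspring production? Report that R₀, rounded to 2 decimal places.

166.47

Strategy P: R₀ = 0.75×156 + 0.33×141 + 0.14×21 = 166.4700
Strategy Q: R₀ = 0.56×110 + 0.37×84 + 0.16×124 = 112.5200
Highest R₀: strategy P with 166.4700.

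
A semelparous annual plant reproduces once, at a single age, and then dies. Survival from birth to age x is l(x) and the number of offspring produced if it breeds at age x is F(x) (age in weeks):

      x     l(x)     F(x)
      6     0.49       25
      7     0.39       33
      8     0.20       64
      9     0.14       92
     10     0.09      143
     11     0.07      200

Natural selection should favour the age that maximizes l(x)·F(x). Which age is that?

Expected offspring if breeding at age x = l(x) × F(x):
  age 6: 0.49 × 25 = 12.250
  age 7: 0.39 × 33 = 12.870
  age 8: 0.20 × 64 = 12.800
  age 9: 0.14 × 92 = 12.880
  age 10: 0.09 × 143 = 12.870
  age 11: 0.07 × 200 = 14.000
Maximum at age 11 (14.000).

11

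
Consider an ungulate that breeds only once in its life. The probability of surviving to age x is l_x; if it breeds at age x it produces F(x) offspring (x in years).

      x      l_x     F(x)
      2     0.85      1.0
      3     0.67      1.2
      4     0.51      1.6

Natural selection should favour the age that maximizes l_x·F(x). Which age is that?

2

Expected offspring if breeding at age x = l_x × F(x):
  age 2: 0.85 × 1.0 = 0.850
  age 3: 0.67 × 1.2 = 0.804
  age 4: 0.51 × 1.6 = 0.816
Maximum at age 2 (0.850).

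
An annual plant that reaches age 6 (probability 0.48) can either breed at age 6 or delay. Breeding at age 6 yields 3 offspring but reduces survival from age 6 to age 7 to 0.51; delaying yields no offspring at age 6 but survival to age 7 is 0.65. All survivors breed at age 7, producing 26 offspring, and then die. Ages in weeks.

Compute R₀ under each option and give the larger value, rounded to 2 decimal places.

8.11

breed at age 6: R₀ = 0.48 × (3 + 0.51 × 26) = 0.48 × 16.2600 = 7.8048
delay to age 7: R₀ = 0.48 × (0.65 × 26) = 0.48 × 16.9000 = 8.1120
Higher: delay to age 7 (8.1120).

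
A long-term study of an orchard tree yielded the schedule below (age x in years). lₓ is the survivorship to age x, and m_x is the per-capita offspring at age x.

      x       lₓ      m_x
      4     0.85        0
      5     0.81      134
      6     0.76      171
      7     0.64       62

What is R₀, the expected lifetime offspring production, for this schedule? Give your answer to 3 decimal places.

278.180

R₀ = Σ lₓ m_x:
  age 4: 0.85 × 0 = 0.0000
  age 5: 0.81 × 134 = 108.5400
  age 6: 0.76 × 171 = 129.9600
  age 7: 0.64 × 62 = 39.6800
R₀ = 0.0000 + 108.5400 + 129.9600 + 39.6800 = 278.1800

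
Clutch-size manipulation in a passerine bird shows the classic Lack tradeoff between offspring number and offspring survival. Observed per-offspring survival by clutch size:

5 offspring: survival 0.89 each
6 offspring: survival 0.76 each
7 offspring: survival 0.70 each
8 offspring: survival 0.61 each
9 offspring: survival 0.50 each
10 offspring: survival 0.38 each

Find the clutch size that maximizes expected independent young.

7

Expected independent young = c × s(c):
  c=5: 5 × 0.89 = 4.450
  c=6: 6 × 0.76 = 4.560
  c=7: 7 × 0.70 = 4.900
  c=8: 8 × 0.61 = 4.880
  c=9: 9 × 0.50 = 4.500
  c=10: 10 × 0.38 = 3.800
Maximum at c = 7 (4.900 independent young).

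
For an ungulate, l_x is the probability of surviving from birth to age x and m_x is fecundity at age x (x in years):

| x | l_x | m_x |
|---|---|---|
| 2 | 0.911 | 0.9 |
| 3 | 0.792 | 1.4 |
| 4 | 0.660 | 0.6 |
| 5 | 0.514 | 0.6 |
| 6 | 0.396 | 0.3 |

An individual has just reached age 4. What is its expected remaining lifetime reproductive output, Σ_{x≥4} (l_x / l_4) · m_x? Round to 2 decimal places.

l_4 = 0.660. Conditional survival from age 4 to x is l_x / l_4.
  x=4: (0.660/0.660) × 0.6 = 0.6000
  x=5: (0.514/0.660) × 0.6 = 0.4673
  x=6: (0.396/0.660) × 0.3 = 0.1800
Sum = 0.6000 + 0.4673 + 0.1800 = 1.2473

1.25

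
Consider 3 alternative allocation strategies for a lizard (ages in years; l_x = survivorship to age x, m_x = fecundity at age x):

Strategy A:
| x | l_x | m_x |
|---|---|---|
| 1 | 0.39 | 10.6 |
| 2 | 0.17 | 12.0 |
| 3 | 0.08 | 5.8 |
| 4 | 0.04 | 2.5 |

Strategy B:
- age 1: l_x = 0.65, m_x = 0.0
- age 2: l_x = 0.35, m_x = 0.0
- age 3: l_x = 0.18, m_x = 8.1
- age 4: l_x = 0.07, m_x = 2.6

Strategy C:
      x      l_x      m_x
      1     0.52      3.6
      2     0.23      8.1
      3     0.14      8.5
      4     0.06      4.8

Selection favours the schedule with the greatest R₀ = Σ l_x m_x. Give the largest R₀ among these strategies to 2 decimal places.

Strategy A: R₀ = 0.39×10.6 + 0.17×12.0 + 0.08×5.8 + 0.04×2.5 = 6.7380
Strategy B: R₀ = 0.65×0.0 + 0.35×0.0 + 0.18×8.1 + 0.07×2.6 = 1.6400
Strategy C: R₀ = 0.52×3.6 + 0.23×8.1 + 0.14×8.5 + 0.06×4.8 = 5.2130
Highest R₀: strategy A with 6.7380.

6.74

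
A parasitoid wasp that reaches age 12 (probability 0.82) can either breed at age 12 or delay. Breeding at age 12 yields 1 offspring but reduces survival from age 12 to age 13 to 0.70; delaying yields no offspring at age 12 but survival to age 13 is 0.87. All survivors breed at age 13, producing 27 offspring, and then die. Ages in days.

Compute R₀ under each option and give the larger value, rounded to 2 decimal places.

19.26

breed at age 12: R₀ = 0.82 × (1 + 0.70 × 27) = 0.82 × 19.9000 = 16.3180
delay to age 13: R₀ = 0.82 × (0.87 × 27) = 0.82 × 23.4900 = 19.2618
Higher: delay to age 13 (19.2618).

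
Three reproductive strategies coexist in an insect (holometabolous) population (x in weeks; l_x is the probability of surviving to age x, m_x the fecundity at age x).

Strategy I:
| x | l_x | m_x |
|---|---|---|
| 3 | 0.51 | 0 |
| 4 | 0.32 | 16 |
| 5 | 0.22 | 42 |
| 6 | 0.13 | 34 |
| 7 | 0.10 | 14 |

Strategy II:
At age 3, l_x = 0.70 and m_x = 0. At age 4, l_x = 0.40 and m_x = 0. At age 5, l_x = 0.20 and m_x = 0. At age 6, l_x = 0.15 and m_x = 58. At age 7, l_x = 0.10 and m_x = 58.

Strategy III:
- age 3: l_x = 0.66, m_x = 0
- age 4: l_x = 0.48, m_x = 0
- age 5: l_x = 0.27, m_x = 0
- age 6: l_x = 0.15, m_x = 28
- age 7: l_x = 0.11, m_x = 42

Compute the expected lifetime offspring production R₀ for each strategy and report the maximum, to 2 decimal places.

20.18

Strategy I: R₀ = 0.51×0 + 0.32×16 + 0.22×42 + 0.13×34 + 0.10×14 = 20.1800
Strategy II: R₀ = 0.70×0 + 0.40×0 + 0.20×0 + 0.15×58 + 0.10×58 = 14.5000
Strategy III: R₀ = 0.66×0 + 0.48×0 + 0.27×0 + 0.15×28 + 0.11×42 = 8.8200
Highest R₀: strategy I with 20.1800.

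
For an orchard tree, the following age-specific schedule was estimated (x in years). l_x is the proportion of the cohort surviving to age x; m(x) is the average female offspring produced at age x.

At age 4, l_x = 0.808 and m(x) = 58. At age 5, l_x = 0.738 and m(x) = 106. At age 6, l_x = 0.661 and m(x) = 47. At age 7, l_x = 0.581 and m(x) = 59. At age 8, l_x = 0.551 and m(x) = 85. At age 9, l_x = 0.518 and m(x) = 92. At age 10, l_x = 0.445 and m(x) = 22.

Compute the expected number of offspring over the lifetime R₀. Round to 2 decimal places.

294.72

R₀ = Σ l_x m(x):
  age 4: 0.808 × 58 = 46.8640
  age 5: 0.738 × 106 = 78.2280
  age 6: 0.661 × 47 = 31.0670
  age 7: 0.581 × 59 = 34.2790
  age 8: 0.551 × 85 = 46.8350
  age 9: 0.518 × 92 = 47.6560
  age 10: 0.445 × 22 = 9.7900
R₀ = 46.8640 + 78.2280 + 31.0670 + 34.2790 + 46.8350 + 47.6560 + 9.7900 = 294.7190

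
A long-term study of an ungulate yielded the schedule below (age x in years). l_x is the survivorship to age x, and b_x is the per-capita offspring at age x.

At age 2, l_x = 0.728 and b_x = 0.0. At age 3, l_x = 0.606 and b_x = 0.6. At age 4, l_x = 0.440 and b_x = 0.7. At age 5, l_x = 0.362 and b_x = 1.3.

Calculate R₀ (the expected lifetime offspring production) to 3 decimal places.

1.142

R₀ = Σ l_x b_x:
  age 2: 0.728 × 0.0 = 0.0000
  age 3: 0.606 × 0.6 = 0.3636
  age 4: 0.440 × 0.7 = 0.3080
  age 5: 0.362 × 1.3 = 0.4706
R₀ = 0.0000 + 0.3636 + 0.3080 + 0.4706 = 1.1422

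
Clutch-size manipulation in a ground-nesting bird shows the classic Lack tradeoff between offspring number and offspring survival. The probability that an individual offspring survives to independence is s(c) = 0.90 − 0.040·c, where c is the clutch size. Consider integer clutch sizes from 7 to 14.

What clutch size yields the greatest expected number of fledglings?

Expected fledglings = c × s(c):
  c=7: 7 × 0.620 = 4.340
  c=8: 8 × 0.580 = 4.640
  c=9: 9 × 0.540 = 4.860
  c=10: 10 × 0.500 = 5.000
  c=11: 11 × 0.460 = 5.060
  c=12: 12 × 0.420 = 5.040
  c=13: 13 × 0.380 = 4.940
  c=14: 14 × 0.340 = 4.760
Maximum at c = 11 (5.060 fledglings).

11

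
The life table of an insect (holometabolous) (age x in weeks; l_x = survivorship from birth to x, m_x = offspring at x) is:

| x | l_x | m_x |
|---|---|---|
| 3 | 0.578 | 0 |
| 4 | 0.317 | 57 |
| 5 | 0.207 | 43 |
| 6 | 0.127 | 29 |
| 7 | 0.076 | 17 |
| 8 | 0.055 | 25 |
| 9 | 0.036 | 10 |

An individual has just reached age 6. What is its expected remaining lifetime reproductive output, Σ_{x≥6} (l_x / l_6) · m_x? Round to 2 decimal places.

l_6 = 0.127. Conditional survival from age 6 to x is l_x / l_6.
  x=6: (0.127/0.127) × 29 = 29.0000
  x=7: (0.076/0.127) × 17 = 10.1732
  x=8: (0.055/0.127) × 25 = 10.8268
  x=9: (0.036/0.127) × 10 = 2.8346
Sum = 29.0000 + 10.1732 + 10.8268 + 2.8346 = 52.8346

52.83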